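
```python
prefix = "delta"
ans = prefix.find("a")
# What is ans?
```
Trace:
  prefix='delta'
  prefix='delta', ans=4

Final answer: 4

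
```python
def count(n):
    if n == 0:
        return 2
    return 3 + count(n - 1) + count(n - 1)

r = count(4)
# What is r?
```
Call trace (a repeated sub-call is expanded the first time; later identical calls just restate its return value):
count(n=4)
  count(n=3)
    count(n=2)
      count(n=1)
        count(n=0)
        -> return 2
        count(n=0)
        -> return 2
      -> return 7
      count(n=1) -> return 7  (same call as traced above)
    -> return 17
    count(n=2) -> return 17  (same call as traced above)
  -> return 37
  count(n=3) -> return 37  (same call as traced above)
-> return 77

Final answer: 77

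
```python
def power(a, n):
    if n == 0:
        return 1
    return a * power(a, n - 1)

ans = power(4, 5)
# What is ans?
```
Call trace:
power(a=4, n=5)
  power(a=4, n=4)
    power(a=4, n=3)
      power(a=4, n=2)
        power(a=4, n=1)
          power(a=4, n=0)
          -> return 1
        -> return 4
      -> return 16
    -> return 64
  -> return 256
-> return 1024

Final answer: 1024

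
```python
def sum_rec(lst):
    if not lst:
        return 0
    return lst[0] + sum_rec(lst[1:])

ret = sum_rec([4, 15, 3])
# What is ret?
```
Call trace:
sum_rec(lst=[4, 15, 3])
  sum_rec(lst=[15, 3])
    sum_rec(lst=[3])
      sum_rec(lst=[])
      -> return 0
    -> return 3
  -> return 18
-> return 22

Final answer: 22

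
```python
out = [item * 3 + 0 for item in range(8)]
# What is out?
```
Trace:
  item=0
  item=1
  item=2
  item=3
  item=4
  item=5
  item=6
  item=7
  out=[0, 3, 6, 9, 12, 15, 18, 21]

Final answer: [0, 3, 6, 9, 12, 15, 18, 21]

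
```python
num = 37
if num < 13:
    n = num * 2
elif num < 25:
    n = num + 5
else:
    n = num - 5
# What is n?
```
Trace:
  num=37
  num=37, n=32

Final answer: 32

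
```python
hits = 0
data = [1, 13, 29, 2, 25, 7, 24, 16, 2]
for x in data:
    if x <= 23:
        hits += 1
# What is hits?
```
Trace:
  hits=0
  hits=1, x=1
  hits=2, x=13
  hits=2, x=29
  hits=3, x=2
  hits=3, x=25
  hits=4, x=7
  hits=4, x=24
  hits=5, x=16
  hits=6, x=2

Final answer: 6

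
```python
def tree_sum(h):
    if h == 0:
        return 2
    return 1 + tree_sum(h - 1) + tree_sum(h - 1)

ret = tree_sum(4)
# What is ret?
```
Call trace (a repeated sub-call is expanded the first time; later identical calls just restate its return value):
tree_sum(h=4)
  tree_sum(h=3)
    tree_sum(h=2)
      tree_sum(h=1)
        tree_sum(h=0)
        -> return 2
        tree_sum(h=0)
        -> return 2
      -> return 5
      tree_sum(h=1) -> return 5  (same call as traced above)
    -> return 11
    tree_sum(h=2) -> return 11  (same call as traced above)
  -> return 23
  tree_sum(h=3) -> return 23  (same call as traced above)
-> return 47

Final answer: 47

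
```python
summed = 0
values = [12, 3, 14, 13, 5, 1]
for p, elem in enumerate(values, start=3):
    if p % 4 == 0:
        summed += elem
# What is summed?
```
Trace:
  summed=0
  summed=0, p=3, elem=12
  summed=3, p=4, elem=3
  summed=3, p=5, elem=14
  summed=3, p=6, elem=13
  summed=3, p=7, elem=5
  summed=4, p=8, elem=1

Final answer: 4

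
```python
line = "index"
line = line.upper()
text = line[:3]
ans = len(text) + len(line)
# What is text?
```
Trace:
  line='index'
  line='INDEX'
  line='INDEX', text='IND'
  line='INDEX', text='IND', ans=8

Final answer: 'IND'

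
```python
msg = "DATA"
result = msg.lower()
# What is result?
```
Trace:
  msg='DATA'
  msg='DATA', result='data'

Final answer: 'data'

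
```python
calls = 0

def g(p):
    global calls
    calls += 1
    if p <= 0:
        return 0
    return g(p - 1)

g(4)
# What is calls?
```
Call trace:
g(p=4)
  g(p=3)
    g(p=2)
      g(p=1)
        g(p=0)
        -> return 0
      -> return 0
    -> return 0
  -> return 0
-> return 0

calls is incremented once per call. g is entered once for each p = 4, 3, 2, 1, 0 (the p <= 0 call returns without recursing), i.e. 4 + 1 calls.
calls = 5

Final answer: 5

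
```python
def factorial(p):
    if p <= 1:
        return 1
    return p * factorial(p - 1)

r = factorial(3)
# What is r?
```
Call trace:
factorial(p=3)
  factorial(p=2)
    factorial(p=1)
    -> return 1
  -> return 2
-> return 6

Final answer: 6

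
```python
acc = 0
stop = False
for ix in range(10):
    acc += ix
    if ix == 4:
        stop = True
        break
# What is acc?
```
Trace:
  acc=0
  acc=0, stop=False
  acc=0, stop=False, ix=0
  acc=1, stop=False, ix=1
  acc=3, stop=False, ix=2
  acc=6, stop=False, ix=3
  acc=10, stop=True, ix=4

Final answer: 10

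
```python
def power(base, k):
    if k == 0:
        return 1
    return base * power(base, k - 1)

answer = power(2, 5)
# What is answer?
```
Call trace:
power(base=2, k=5)
  power(base=2, k=4)
    power(base=2, k=3)
      power(base=2, k=2)
        power(base=2, k=1)
          power(base=2, k=0)
          -> return 1
        -> return 2
      -> return 4
    -> return 8
  -> return 16
-> return 32

Final answer: 32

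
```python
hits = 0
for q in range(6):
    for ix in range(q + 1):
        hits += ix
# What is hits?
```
Trace:
  hits=0
  hits=0, q=0, ix=0
  hits=0, q=1, ix=0
  hits=1, q=1, ix=1
  hits=1, q=2, ix=0
  hits=2, q=2, ix=1
  hits=4, q=2, ix=2
  hits=4, q=3, ix=0
  hits=5, q=3, ix=1
  hits=7, q=3, ix=2
  hits=10, q=3, ix=3
  hits=10, q=4, ix=0
  hits=11, q=4, ix=1
  hits=13, q=4, ix=2
  hits=16, q=4, ix=3
  hits=20, q=4, ix=4
  hits=20, q=5, ix=0
  hits=21, q=5, ix=1
  hits=23, q=5, ix=2
  hits=26, q=5, ix=3
  hits=30, q=5, ix=4
  hits=35, q=5, ix=5

Final answer: 35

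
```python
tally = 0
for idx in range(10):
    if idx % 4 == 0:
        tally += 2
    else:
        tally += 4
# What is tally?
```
Trace:
  tally=0
  tally=2, idx=0
  tally=6, idx=1
  tally=10, idx=2
  tally=14, idx=3
  tally=16, idx=4
  tally=20, idx=5
  tally=24, idx=6
  tally=28, idx=7
  tally=30, idx=8
  tally=34, idx=9

Final answer: 34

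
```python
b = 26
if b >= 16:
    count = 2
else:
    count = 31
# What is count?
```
Trace:
  b=26
  b=26, count=2

Final answer: 2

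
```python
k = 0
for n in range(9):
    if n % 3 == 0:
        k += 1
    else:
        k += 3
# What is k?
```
Trace:
  k=0
  k=1, n=0
  k=4, n=1
  k=7, n=2
  k=8, n=3
  k=11, n=4
  k=14, n=5
  k=15, n=6
  k=18, n=7
  k=21, n=8

Final answer: 21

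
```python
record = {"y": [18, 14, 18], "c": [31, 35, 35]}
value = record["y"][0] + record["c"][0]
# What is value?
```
Trace:
  record={'y': [18, 14, 18], 'c': [31, 35, 35]}
  record={'y': [18, 14, 18], 'c': [31, 35, 35]}, value=49

Final answer: 49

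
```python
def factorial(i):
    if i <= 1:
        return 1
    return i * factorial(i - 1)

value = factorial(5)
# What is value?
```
Call trace:
factorial(i=5)
  factorial(i=4)
    factorial(i=3)
      factorial(i=2)
        factorial(i=1)
        -> return 1
      -> return 2
    -> return 6
  -> return 24
-> return 120

Final answer: 120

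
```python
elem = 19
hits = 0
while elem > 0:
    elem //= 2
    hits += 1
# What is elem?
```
Trace:
  elem=19
  elem=19, hits=0
  elem=9, hits=1
  elem=4, hits=2
  elem=2, hits=3
  elem=1, hits=4
  elem=0, hits=5

Final answer: 0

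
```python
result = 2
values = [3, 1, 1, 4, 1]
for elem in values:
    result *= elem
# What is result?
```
Trace:
  result=2
  result=6, elem=3
  result=6, elem=1
  result=6, elem=1
  result=24, elem=4
  result=24, elem=1

Final answer: 24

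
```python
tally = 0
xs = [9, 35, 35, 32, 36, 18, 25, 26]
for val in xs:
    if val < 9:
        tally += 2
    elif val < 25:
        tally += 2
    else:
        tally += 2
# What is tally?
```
Trace:
  tally=0
  tally=2, val=9
  tally=4, val=35
  tally=6, val=35
  tally=8, val=32
  tally=10, val=36
  tally=12, val=18
  tally=14, val=25
  tally=16, val=26

Final answer: 16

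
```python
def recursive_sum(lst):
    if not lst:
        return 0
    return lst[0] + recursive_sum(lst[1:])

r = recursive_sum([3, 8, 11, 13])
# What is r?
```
Call trace:
recursive_sum(lst=[3, 8, 11, 13])
  recursive_sum(lst=[8, 11, 13])
    recursive_sum(lst=[11, 13])
      recursive_sum(lst=[13])
        recursive_sum(lst=[])
        -> return 0
      -> return 13
    -> return 24
  -> return 32
-> return 35

Final answer: 35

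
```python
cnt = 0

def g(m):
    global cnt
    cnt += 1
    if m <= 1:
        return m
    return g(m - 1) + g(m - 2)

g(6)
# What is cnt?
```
Call trace (a repeated sub-call is expanded the first time; later identical calls just restate its return value):
g(m=6)
  g(m=5)
    g(m=4)
      g(m=3)
        g(m=2)
          g(m=1)
          -> return 1
          g(m=0)
          -> return 0
        -> return 1
        g(m=1)
        -> return 1
      -> return 2
      g(m=2) -> return 1  (same call as traced above)
    -> return 3
    g(m=3) -> return 2  (same call as traced above)
  -> return 5
  g(m=4) -> return 3  (same call as traced above)
-> return 8

cnt is incremented once per call, so count the calls in each subtree. Let C(m) = number of calls made by g(m).
C(0) = C(1) = 1 (base case, no recursion); C(m) = 1 + C(m - 1) + C(m - 2) otherwise.
C(2) = 1 + C(1) + C(0) = 1 + 1 + 1 = 3
C(3) = 1 + C(2) + C(1) = 1 + 3 + 1 = 5
C(4) = 1 + C(3) + C(2) = 1 + 5 + 3 = 9
C(5) = 1 + C(4) + C(3) = 1 + 9 + 5 = 15
C(6) = 1 + C(5) + C(4) = 1 + 15 + 9 = 25
cnt = C(6) = 25

Final answer: 25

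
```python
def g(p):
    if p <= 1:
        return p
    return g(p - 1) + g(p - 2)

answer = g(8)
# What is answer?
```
Call trace (a repeated sub-call is expanded the first time; later identical calls just restate its return value):
g(p=8)
  g(p=7)
    g(p=6)
      g(p=5)
        g(p=4)
          g(p=3)
            g(p=2)
              g(p=1)
              -> return 1
              g(p=0)
              -> return 0
            -> return 1
            g(p=1)
            -> return 1
          -> return 2
          g(p=2) -> return 1  (same call as traced above)
        -> return 3
        g(p=3) -> return 2  (same call as traced above)
      -> return 5
      g(p=4) -> return 3  (same call as traced above)
    -> return 8
    g(p=5) -> return 5  (same call as traced above)
  -> return 13
  g(p=6) -> return 8  (same call as traced above)
-> return 21

Final answer: 21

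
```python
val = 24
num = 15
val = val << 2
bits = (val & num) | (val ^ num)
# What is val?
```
Trace:
  val=24
  val=24, num=15
  val=96, num=15
  val=96, num=15, bits=111

Final answer: 96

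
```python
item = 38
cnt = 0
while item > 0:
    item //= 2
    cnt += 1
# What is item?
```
Trace:
  item=38
  item=38, cnt=0
  item=19, cnt=1
  item=9, cnt=2
  item=4, cnt=3
  item=2, cnt=4
  item=1, cnt=5
  item=0, cnt=6

Final answer: 0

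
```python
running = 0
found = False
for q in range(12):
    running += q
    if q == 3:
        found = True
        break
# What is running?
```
Trace:
  running=0
  running=0, found=False
  running=0, found=False, q=0
  running=1, found=False, q=1
  running=3, found=False, q=2
  running=6, found=True, q=3

Final answer: 6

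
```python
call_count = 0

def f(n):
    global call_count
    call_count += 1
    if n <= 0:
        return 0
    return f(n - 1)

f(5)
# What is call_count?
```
Call trace:
f(n=5)
  f(n=4)
    f(n=3)
      f(n=2)
        f(n=1)
          f(n=0)
          -> return 0
        -> return 0
      -> return 0
    -> return 0
  -> return 0
-> return 0

call_count is incremented once per call. f is entered once for each n = 5, 4, 3, 2, 1, 0 (the n <= 0 call returns without recursing), i.e. 5 + 1 calls.
call_count = 6

Final answer: 6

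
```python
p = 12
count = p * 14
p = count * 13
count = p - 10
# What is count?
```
Trace:
  p=12
  p=12, count=168
  p=2184, count=168
  p=2184, count=2174

Final answer: 2174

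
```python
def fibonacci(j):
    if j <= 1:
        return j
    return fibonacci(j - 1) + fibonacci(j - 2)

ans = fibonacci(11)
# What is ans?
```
Call trace (a repeated sub-call is expanded the first time; later identical calls just restate its return value):
fibonacci(j=11)
  fibonacci(j=10)
    fibonacci(j=9)
      fibonacci(j=8)
        fibonacci(j=7)
          fibonacci(j=6)
            fibonacci(j=5)
              fibonacci(j=4)
                fibonacci(j=3)
                  fibonacci(j=2)
                    fibonacci(j=1)
                    -> return 1
                    fibonacci(j=0)
                    -> return 0
                  -> return 1
                  fibonacci(j=1)
                  -> return 1
                -> return 2
                fibonacci(j=2) -> return 1  (same call as traced above)
              -> return 3
              fibonacci(j=3) -> return 2  (same call as traced above)
            -> return 5
            fibonacci(j=4) -> return 3  (same call as traced above)
          -> return 8
          fibonacci(j=5) -> return 5  (same call as traced above)
        -> return 13
        fibonacci(j=6) -> return 8  (same call as traced above)
      -> return 21
      fibonacci(j=7) -> return 13  (same call as traced above)
    -> return 34
    fibonacci(j=8) -> return 21  (same call as traced above)
  -> return 55
  fibonacci(j=9) -> return 34  (same call as traced above)
-> return 89

Final answer: 89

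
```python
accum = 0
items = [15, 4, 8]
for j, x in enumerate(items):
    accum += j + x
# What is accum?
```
Trace:
  accum=0
  accum=15, j=0, x=15
  accum=20, j=1, x=4
  accum=30, j=2, x=8

Final answer: 30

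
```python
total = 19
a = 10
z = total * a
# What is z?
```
Trace:
  total=19
  total=19, a=10
  total=19, a=10, z=190

Final answer: 190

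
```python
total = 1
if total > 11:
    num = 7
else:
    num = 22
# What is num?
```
Trace:
  total=1
  total=1, num=22

Final answer: 22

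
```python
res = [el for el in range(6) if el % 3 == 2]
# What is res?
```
Trace:
  el=0
  el=1
  el=2
  el=3
  el=4
  el=5
  res=[2, 5]

Final answer: [2, 5]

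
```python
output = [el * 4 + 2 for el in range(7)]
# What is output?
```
Trace:
  el=0
  el=1
  el=2
  el=3
  el=4
  el=5
  el=6
  output=[2, 6, 10, 14, 18, 22, 26]

Final answer: [2, 6, 10, 14, 18, 22, 26]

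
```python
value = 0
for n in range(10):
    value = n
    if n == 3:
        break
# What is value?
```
Trace:
  value=0
  value=0, n=0
  value=1, n=1
  value=2, n=2
  value=3, n=3

Final answer: 3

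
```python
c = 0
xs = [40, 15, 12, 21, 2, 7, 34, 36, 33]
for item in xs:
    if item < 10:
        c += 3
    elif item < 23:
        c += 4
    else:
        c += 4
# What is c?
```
Trace:
  c=0
  c=4, item=40
  c=8, item=15
  c=12, item=12
  c=16, item=21
  c=19, item=2
  c=22, item=7
  c=26, item=34
  c=30, item=36
  c=34, item=33

Final answer: 34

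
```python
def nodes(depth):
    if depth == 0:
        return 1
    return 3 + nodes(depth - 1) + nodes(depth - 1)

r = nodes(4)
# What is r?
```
Call trace (a repeated sub-call is expanded the first time; later identical calls just restate its return value):
nodes(depth=4)
  nodes(depth=3)
    nodes(depth=2)
      nodes(depth=1)
        nodes(depth=0)
        -> return 1
        nodes(depth=0)
        -> return 1
      -> return 5
      nodes(depth=1) -> return 5  (same call as traced above)
    -> return 13
    nodes(depth=2) -> return 13  (same call as traced above)
  -> return 29
  nodes(depth=3) -> return 29  (same call as traced above)
-> return 61

Final answer: 61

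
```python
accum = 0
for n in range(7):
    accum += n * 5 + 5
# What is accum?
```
Trace:
  accum=0
  accum=5, n=0
  accum=15, n=1
  accum=30, n=2
  accum=50, n=3
  accum=75, n=4
  accum=105, n=5
  accum=140, n=6

Final answer: 140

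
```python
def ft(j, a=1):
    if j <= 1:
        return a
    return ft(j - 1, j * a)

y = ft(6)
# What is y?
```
Call trace:
ft(j=6, a=1)
  ft(j=5, a=6)
    ft(j=4, a=30)
      ft(j=3, a=120)
        ft(j=2, a=360)
          ft(j=1, a=720)
          -> return 720
        -> return 720
      -> return 720
    -> return 720
  -> return 720
-> return 720

Final answer: 720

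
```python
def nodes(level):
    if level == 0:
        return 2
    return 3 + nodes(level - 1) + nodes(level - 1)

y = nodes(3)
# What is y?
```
Call trace (a repeated sub-call is expanded the first time; later identical calls just restate its return value):
nodes(level=3)
  nodes(level=2)
    nodes(level=1)
      nodes(level=0)
      -> return 2
      nodes(level=0)
      -> return 2
    -> return 7
    nodes(level=1) -> return 7  (same call as traced above)
  -> return 17
  nodes(level=2) -> return 17  (same call as traced above)
-> return 37

Final answer: 37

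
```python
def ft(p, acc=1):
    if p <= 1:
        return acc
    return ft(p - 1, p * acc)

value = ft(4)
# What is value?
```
Call trace:
ft(p=4, acc=1)
  ft(p=3, acc=4)
    ft(p=2, acc=12)
      ft(p=1, acc=24)
      -> return 24
    -> return 24
  -> return 24
-> return 24

Final answer: 24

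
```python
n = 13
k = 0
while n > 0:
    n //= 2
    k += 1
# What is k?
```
Trace:
  n=13
  n=13, k=0
  n=6, k=1
  n=3, k=2
  n=1, k=3
  n=0, k=4

Final answer: 4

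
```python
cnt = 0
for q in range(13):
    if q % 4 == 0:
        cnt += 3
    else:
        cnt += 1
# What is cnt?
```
Trace:
  cnt=0
  cnt=3, q=0
  cnt=4, q=1
  cnt=5, q=2
  cnt=6, q=3
  cnt=9, q=4
  cnt=10, q=5
  cnt=11, q=6
  cnt=12, q=7
  cnt=15, q=8
  cnt=16, q=9
  cnt=17, q=10
  cnt=18, q=11
  cnt=21, q=12

Final answer: 21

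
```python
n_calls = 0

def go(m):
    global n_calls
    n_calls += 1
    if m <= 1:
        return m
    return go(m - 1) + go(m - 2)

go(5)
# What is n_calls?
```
Call trace (a repeated sub-call is expanded the first time; later identical calls just restate its return value):
go(m=5)
  go(m=4)
    go(m=3)
      go(m=2)
        go(m=1)
        -> return 1
        go(m=0)
        -> return 0
      -> return 1
      go(m=1)
      -> return 1
    -> return 2
    go(m=2) -> return 1  (same call as traced above)
  -> return 3
  go(m=3) -> return 2  (same call as traced above)
-> return 5

n_calls is incremented once per call, so count the calls in each subtree. Let C(m) = number of calls made by go(m).
C(0) = C(1) = 1 (base case, no recursion); C(m) = 1 + C(m - 1) + C(m - 2) otherwise.
C(2) = 1 + C(1) + C(0) = 1 + 1 + 1 = 3
C(3) = 1 + C(2) + C(1) = 1 + 3 + 1 = 5
C(4) = 1 + C(3) + C(2) = 1 + 5 + 3 = 9
C(5) = 1 + C(4) + C(3) = 1 + 9 + 5 = 15
n_calls = C(5) = 15

Final answer: 15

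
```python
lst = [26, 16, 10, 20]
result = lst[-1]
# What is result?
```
Trace:
  lst=[26, 16, 10, 20]
  lst=[26, 16, 10, 20], result=20

Final answer: 20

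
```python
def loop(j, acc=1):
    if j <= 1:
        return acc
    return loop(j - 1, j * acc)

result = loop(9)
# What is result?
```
Call trace:
loop(j=9, acc=1)
  loop(j=8, acc=9)
    loop(j=7, acc=72)
      loop(j=6, acc=504)
        loop(j=5, acc=3024)
          loop(j=4, acc=15120)
            loop(j=3, acc=60480)
              loop(j=2, acc=181440)
                loop(j=1, acc=362880)
                -> return 362880
              -> return 362880
            -> return 362880
          -> return 362880
        -> return 362880
      -> return 362880
    -> return 362880
  -> return 362880
-> return 362880

Final answer: 362880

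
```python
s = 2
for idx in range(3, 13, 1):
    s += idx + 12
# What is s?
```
Trace:
  s=2
  s=17, idx=3
  s=33, idx=4
  s=50, idx=5
  s=68, idx=6
  s=87, idx=7
  s=107, idx=8
  s=128, idx=9
  s=150, idx=10
  s=173, idx=11
  s=197, idx=12

Final answer: 197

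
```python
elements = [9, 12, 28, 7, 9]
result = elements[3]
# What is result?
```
Trace:
  elements=[9, 12, 28, 7, 9]
  elements=[9, 12, 28, 7, 9], result=7

Final answer: 7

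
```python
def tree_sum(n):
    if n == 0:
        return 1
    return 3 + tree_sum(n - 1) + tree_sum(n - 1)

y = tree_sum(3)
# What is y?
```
Call trace (a repeated sub-call is expanded the first time; later identical calls just restate its return value):
tree_sum(n=3)
  tree_sum(n=2)
    tree_sum(n=1)
      tree_sum(n=0)
      -> return 1
      tree_sum(n=0)
      -> return 1
    -> return 5
    tree_sum(n=1) -> return 5  (same call as traced above)
  -> return 13
  tree_sum(n=2) -> return 13  (same call as traced above)
-> return 29

Final answer: 29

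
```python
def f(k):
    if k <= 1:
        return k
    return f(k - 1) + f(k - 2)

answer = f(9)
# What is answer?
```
Call trace (a repeated sub-call is expanded the first time; later identical calls just restate its return value):
f(k=9)
  f(k=8)
    f(k=7)
      f(k=6)
        f(k=5)
          f(k=4)
            f(k=3)
              f(k=2)
                f(k=1)
                -> return 1
                f(k=0)
                -> return 0
              -> return 1
              f(k=1)
              -> return 1
            -> return 2
            f(k=2) -> return 1  (same call as traced above)
          -> return 3
          f(k=3) -> return 2  (same call as traced above)
        -> return 5
        f(k=4) -> return 3  (same call as traced above)
      -> return 8
      f(k=5) -> return 5  (same call as traced above)
    -> return 13
    f(k=6) -> return 8  (same call as traced above)
  -> return 21
  f(k=7) -> return 13  (same call as traced above)
-> return 34

Final answer: 34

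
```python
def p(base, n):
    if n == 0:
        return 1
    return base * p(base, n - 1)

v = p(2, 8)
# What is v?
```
Call trace:
p(base=2, n=8)
  p(base=2, n=7)
    p(base=2, n=6)
      p(base=2, n=5)
        p(base=2, n=4)
          p(base=2, n=3)
            p(base=2, n=2)
              p(base=2, n=1)
                p(base=2, n=0)
                -> return 1
              -> return 2
            -> return 4
          -> return 8
        -> return 16
      -> return 32
    -> return 64
  -> return 128
-> return 256

Final answer: 256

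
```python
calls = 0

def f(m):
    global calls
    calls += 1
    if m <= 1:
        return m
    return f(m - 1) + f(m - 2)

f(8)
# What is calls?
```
Call trace (a repeated sub-call is expanded the first time; later identical calls just restate its return value):
f(m=8)
  f(m=7)
    f(m=6)
      f(m=5)
        f(m=4)
          f(m=3)
            f(m=2)
              f(m=1)
              -> return 1
              f(m=0)
              -> return 0
            -> return 1
            f(m=1)
            -> return 1
          -> return 2
          f(m=2) -> return 1  (same call as traced above)
        -> return 3
        f(m=3) -> return 2  (same call as traced above)
      -> return 5
      f(m=4) -> return 3  (same call as traced above)
    -> return 8
    f(m=5) -> return 5  (same call as traced above)
  -> return 13
  f(m=6) -> return 8  (same call as traced above)
-> return 21

calls is incremented once per call, so count the calls in each subtree. Let C(m) = number of calls made by f(m).
C(0) = C(1) = 1 (base case, no recursion); C(m) = 1 + C(m - 1) + C(m - 2) otherwise.
C(2) = 1 + C(1) + C(0) = 1 + 1 + 1 = 3
C(3) = 1 + C(2) + C(1) = 1 + 3 + 1 = 5
C(4) = 1 + C(3) + C(2) = 1 + 5 + 3 = 9
C(5) = 1 + C(4) + C(3) = 1 + 9 + 5 = 15
C(6) = 1 + C(5) + C(4) = 1 + 15 + 9 = 25
C(7) = 1 + C(6) + C(5) = 1 + 25 + 15 = 41
C(8) = 1 + C(7) + C(6) = 1 + 41 + 25 = 67
calls = C(8) = 67

Final answer: 67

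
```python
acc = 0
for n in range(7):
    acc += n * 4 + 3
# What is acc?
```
Trace:
  acc=0
  acc=3, n=0
  acc=10, n=1
  acc=21, n=2
  acc=36, n=3
  acc=55, n=4
  acc=78, n=5
  acc=105, n=6

Final answer: 105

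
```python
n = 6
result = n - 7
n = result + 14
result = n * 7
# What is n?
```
Trace:
  n=6
  n=6, result=-1
  n=13, result=-1
  n=13, result=91

Final answer: 13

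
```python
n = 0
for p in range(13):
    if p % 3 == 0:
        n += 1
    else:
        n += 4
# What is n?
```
Trace:
  n=0
  n=1, p=0
  n=5, p=1
  n=9, p=2
  n=10, p=3
  n=14, p=4
  n=18, p=5
  n=19, p=6
  n=23, p=7
  n=27, p=8
  n=28, p=9
  n=32, p=10
  n=36, p=11
  n=37, p=12

Final answer: 37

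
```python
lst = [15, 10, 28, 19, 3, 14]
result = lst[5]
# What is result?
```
Trace:
  lst=[15, 10, 28, 19, 3, 14]
  lst=[15, 10, 28, 19, 3, 14], result=14

Final answer: 14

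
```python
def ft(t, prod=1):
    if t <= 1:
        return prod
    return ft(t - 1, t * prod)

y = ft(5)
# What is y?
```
Call trace:
ft(t=5, prod=1)
  ft(t=4, prod=5)
    ft(t=3, prod=20)
      ft(t=2, prod=60)
        ft(t=1, prod=120)
        -> return 120
      -> return 120
    -> return 120
  -> return 120
-> return 120

Final answer: 120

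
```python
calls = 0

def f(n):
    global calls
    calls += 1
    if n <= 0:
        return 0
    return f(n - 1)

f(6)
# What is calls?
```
Call trace:
f(n=6)
  f(n=5)
    f(n=4)
      f(n=3)
        f(n=2)
          f(n=1)
            f(n=0)
            -> return 0
          -> return 0
        -> return 0
      -> return 0
    -> return 0
  -> return 0
-> return 0

calls is incremented once per call. f is entered once for each n = 6, 5, 4, 3, 2, 1, 0 (the n <= 0 call returns without recursing), i.e. 6 + 1 calls.
calls = 7

Final answer: 7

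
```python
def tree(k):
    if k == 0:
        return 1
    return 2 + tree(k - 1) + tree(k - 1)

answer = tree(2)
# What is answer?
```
Call trace (a repeated sub-call is expanded the first time; later identical calls just restate its return value):
tree(k=2)
  tree(k=1)
    tree(k=0)
    -> return 1
    tree(k=0)
    -> return 1
  -> return 4
  tree(k=1) -> return 4  (same call as traced above)
-> return 10

Final answer: 10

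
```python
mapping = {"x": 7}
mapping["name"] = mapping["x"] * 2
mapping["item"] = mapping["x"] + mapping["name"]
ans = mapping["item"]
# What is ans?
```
Trace:
  mapping={'x': 7}
  mapping={'x': 7, 'name': 14}
  mapping={'x': 7, 'name': 14, 'item': 21}
  mapping={'x': 7, 'name': 14, 'item': 21}, ans=21

Final answer: 21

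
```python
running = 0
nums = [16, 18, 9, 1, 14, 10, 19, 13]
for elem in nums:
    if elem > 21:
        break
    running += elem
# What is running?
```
Trace:
  running=0
  running=16, elem=16
  running=34, elem=18
  running=43, elem=9
  running=44, elem=1
  running=58, elem=14
  running=68, elem=10
  running=87, elem=19
  running=100, elem=13

Final answer: 100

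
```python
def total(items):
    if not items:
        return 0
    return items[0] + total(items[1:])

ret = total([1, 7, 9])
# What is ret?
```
Call trace:
total(items=[1, 7, 9])
  total(items=[7, 9])
    total(items=[9])
      total(items=[])
      -> return 0
    -> return 9
  -> return 16
-> return 17

Final answer: 17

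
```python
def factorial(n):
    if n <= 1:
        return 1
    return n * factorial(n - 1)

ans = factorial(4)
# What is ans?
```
Call trace:
factorial(n=4)
  factorial(n=3)
    factorial(n=2)
      factorial(n=1)
      -> return 1
    -> return 2
  -> return 6
-> return 24

Final answer: 24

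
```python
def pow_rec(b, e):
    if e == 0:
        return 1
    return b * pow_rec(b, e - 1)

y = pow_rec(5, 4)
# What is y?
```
Call trace:
pow_rec(b=5, e=4)
  pow_rec(b=5, e=3)
    pow_rec(b=5, e=2)
      pow_rec(b=5, e=1)
        pow_rec(b=5, e=0)
        -> return 1
      -> return 5
    -> return 25
  -> return 125
-> return 625

Final answer: 625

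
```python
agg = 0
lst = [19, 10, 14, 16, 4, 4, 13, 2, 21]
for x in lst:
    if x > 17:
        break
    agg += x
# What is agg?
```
Trace:
  agg=0
  agg=0, x=19

Final answer: 0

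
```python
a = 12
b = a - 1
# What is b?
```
Trace:
  a=12
  a=12, b=11

Final answer: 11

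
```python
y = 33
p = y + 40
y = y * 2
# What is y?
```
Trace:
  y=33
  y=33, p=73
  y=66, p=73

Final answer: 66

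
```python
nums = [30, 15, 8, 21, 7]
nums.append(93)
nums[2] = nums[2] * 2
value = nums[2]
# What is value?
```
Trace:
  nums=[30, 15, 8, 21, 7]
  nums=[30, 15, 8, 21, 7, 93]
  nums=[30, 15, 16, 21, 7, 93]
  nums=[30, 15, 16, 21, 7, 93], value=16

Final answer: 16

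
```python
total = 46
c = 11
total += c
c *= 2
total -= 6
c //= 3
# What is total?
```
Trace:
  total=46
  total=46, c=11
  total=57, c=11
  total=57, c=22
  total=51, c=22
  total=51, c=7

Final answer: 51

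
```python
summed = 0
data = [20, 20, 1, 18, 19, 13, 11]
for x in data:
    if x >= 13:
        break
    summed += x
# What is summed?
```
Trace:
  summed=0
  summed=0, x=20

Final answer: 0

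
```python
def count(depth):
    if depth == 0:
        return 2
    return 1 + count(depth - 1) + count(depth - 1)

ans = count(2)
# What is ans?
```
Call trace (a repeated sub-call is expanded the first time; later identical calls just restate its return value):
count(depth=2)
  count(depth=1)
    count(depth=0)
    -> return 2
    count(depth=0)
    -> return 2
  -> return 5
  count(depth=1) -> return 5  (same call as traced above)
-> return 11

Final answer: 11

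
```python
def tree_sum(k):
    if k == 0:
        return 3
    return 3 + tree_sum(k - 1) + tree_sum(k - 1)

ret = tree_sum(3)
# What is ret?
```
Call trace (a repeated sub-call is expanded the first time; later identical calls just restate its return value):
tree_sum(k=3)
  tree_sum(k=2)
    tree_sum(k=1)
      tree_sum(k=0)
      -> return 3
      tree_sum(k=0)
      -> return 3
    -> return 9
    tree_sum(k=1) -> return 9  (same call as traced above)
  -> return 21
  tree_sum(k=2) -> return 21  (same call as traced above)
-> return 45

Final answer: 45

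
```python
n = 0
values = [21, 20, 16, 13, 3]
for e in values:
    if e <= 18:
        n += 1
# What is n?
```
Trace:
  n=0
  n=0, e=21
  n=0, e=20
  n=1, e=16
  n=2, e=13
  n=3, e=3

Final answer: 3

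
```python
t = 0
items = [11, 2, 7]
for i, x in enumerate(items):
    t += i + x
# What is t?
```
Trace:
  t=0
  t=11, i=0, x=11
  t=14, i=1, x=2
  t=23, i=2, x=7

Final answer: 23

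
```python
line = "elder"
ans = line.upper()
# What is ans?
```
Trace:
  line='elder'
  line='elder', ans='ELDER'

Final answer: 'ELDER'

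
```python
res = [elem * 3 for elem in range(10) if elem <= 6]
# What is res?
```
Trace:
  elem=0
  elem=1
  elem=2
  elem=3
  elem=4
  elem=5
  elem=6
  elem=7
  elem=8
  elem=9
  res=[0, 3, 6, 9, 12, 15, 18]

Final answer: [0, 3, 6, 9, 12, 15, 18]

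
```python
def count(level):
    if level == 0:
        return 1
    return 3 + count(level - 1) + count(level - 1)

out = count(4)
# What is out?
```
Call trace (a repeated sub-call is expanded the first time; later identical calls just restate its return value):
count(level=4)
  count(level=3)
    count(level=2)
      count(level=1)
        count(level=0)
        -> return 1
        count(level=0)
        -> return 1
      -> return 5
      count(level=1) -> return 5  (same call as traced above)
    -> return 13
    count(level=2) -> return 13  (same call as traced above)
  -> return 29
  count(level=3) -> return 29  (same call as traced above)
-> return 61

Final answer: 61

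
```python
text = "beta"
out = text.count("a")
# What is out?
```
Trace:
  text='beta'
  text='beta', out=1

Final answer: 1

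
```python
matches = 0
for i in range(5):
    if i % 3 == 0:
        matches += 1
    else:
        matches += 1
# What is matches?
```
Trace:
  matches=0
  matches=1, i=0
  matches=2, i=1
  matches=3, i=2
  matches=4, i=3
  matches=5, i=4

Final answer: 5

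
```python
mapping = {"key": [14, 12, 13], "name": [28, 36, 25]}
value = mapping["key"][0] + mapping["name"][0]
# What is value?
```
Trace:
  mapping={'key': [14, 12, 13], 'name': [28, 36, 25]}
  mapping={'key': [14, 12, 13], 'name': [28, 36, 25]}, value=42

Final answer: 42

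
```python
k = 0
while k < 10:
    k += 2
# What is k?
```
Trace:
  k=0
  k=2
  k=4
  k=6
  k=8
  k=10

Final answer: 10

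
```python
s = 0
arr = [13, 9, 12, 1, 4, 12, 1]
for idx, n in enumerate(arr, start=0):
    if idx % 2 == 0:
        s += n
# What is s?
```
Trace:
  s=0
  s=13, idx=0, n=13
  s=13, idx=1, n=9
  s=25, idx=2, n=12
  s=25, idx=3, n=1
  s=29, idx=4, n=4
  s=29, idx=5, n=12
  s=30, idx=6, n=1

Final answer: 30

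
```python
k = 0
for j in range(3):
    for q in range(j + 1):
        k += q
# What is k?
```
Trace:
  k=0
  k=0, j=0, q=0
  k=0, j=1, q=0
  k=1, j=1, q=1
  k=1, j=2, q=0
  k=2, j=2, q=1
  k=4, j=2, q=2

Final answer: 4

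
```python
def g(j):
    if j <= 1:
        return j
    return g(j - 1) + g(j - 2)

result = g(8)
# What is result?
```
Call trace (a repeated sub-call is expanded the first time; later identical calls just restate its return value):
g(j=8)
  g(j=7)
    g(j=6)
      g(j=5)
        g(j=4)
          g(j=3)
            g(j=2)
              g(j=1)
              -> return 1
              g(j=0)
              -> return 0
            -> return 1
            g(j=1)
            -> return 1
          -> return 2
          g(j=2) -> return 1  (same call as traced above)
        -> return 3
        g(j=3) -> return 2  (same call as traced above)
      -> return 5
      g(j=4) -> return 3  (same call as traced above)
    -> return 8
    g(j=5) -> return 5  (same call as traced above)
  -> return 13
  g(j=6) -> return 8  (same call as traced above)
-> return 21

Final answer: 21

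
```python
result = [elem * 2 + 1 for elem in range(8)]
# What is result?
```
Trace:
  elem=0
  elem=1
  elem=2
  elem=3
  elem=4
  elem=5
  elem=6
  elem=7
  result=[1, 3, 5, 7, 9, 11, 13, 15]

Final answer: [1, 3, 5, 7, 9, 11, 13, 15]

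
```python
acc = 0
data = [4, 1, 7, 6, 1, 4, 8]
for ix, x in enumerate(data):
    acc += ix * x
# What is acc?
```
Trace:
  acc=0
  acc=0, ix=0, x=4
  acc=1, ix=1, x=1
  acc=15, ix=2, x=7
  acc=33, ix=3, x=6
  acc=37, ix=4, x=1
  acc=57, ix=5, x=4
  acc=105, ix=6, x=8

Final answer: 105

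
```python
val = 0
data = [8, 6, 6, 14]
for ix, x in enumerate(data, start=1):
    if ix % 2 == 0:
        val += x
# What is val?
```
Trace:
  val=0
  val=0, ix=1, x=8
  val=6, ix=2, x=6
  val=6, ix=3, x=6
  val=20, ix=4, x=14

Final answer: 20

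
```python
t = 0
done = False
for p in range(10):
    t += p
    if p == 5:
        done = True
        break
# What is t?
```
Trace:
  t=0
  t=0, done=False
  t=0, done=False, p=0
  t=1, done=False, p=1
  t=3, done=False, p=2
  t=6, done=False, p=3
  t=10, done=False, p=4
  t=15, done=True, p=5

Final answer: 15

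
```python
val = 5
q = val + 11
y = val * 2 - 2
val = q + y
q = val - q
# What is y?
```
Trace:
  val=5
  val=5, q=16
  val=5, q=16, y=8
  val=24, q=16, y=8
  val=24, q=8, y=8

Final answer: 8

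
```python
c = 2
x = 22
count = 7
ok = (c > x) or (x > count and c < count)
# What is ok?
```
Trace:
  c=2
  c=2, x=22
  c=2, x=22, count=7
  c=2, x=22, count=7, ok=True

Final answer: True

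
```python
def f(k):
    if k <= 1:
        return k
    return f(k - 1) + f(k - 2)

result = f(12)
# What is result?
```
Call trace (a repeated sub-call is expanded the first time; later identical calls just restate its return value):
f(k=12)
  f(k=11)
    f(k=10)
      f(k=9)
        f(k=8)
          f(k=7)
            f(k=6)
              f(k=5)
                f(k=4)
                  f(k=3)
                    f(k=2)
                      f(k=1)
                      -> return 1
                      f(k=0)
                      -> return 0
                    -> return 1
                    f(k=1)
                    -> return 1
                  -> return 2
                  f(k=2) -> return 1  (same call as traced above)
                -> return 3
                f(k=3) -> return 2  (same call as traced above)
              -> return 5
              f(k=4) -> return 3  (same call as traced above)
            -> return 8
            f(k=5) -> return 5  (same call as traced above)
          -> return 13
          f(k=6) -> return 8  (same call as traced above)
        -> return 21
        f(k=7) -> return 13  (same call as traced above)
      -> return 34
      f(k=8) -> return 21  (same call as traced above)
    -> return 55
    f(k=9) -> return 34  (same call as traced above)
  -> return 89
  f(k=10) -> return 55  (same call as traced above)
-> return 144

Final answer: 144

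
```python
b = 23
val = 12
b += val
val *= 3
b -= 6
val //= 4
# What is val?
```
Trace:
  b=23
  b=23, val=12
  b=35, val=12
  b=35, val=36
  b=29, val=36
  b=29, val=9

Final answer: 9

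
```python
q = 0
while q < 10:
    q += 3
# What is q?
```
Trace:
  q=0
  q=3
  q=6
  q=9
  q=12

Final answer: 12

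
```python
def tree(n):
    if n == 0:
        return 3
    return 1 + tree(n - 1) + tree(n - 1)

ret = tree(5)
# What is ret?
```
Call trace (a repeated sub-call is expanded the first time; later identical calls just restate its return value):
tree(n=5)
  tree(n=4)
    tree(n=3)
      tree(n=2)
        tree(n=1)
          tree(n=0)
          -> return 3
          tree(n=0)
          -> return 3
        -> return 7
        tree(n=1) -> return 7  (same call as traced above)
      -> return 15
      tree(n=2) -> return 15  (same call as traced above)
    -> return 31
    tree(n=3) -> return 31  (same call as traced above)
  -> return 63
  tree(n=4) -> return 63  (same call as traced above)
-> return 127

Final answer: 127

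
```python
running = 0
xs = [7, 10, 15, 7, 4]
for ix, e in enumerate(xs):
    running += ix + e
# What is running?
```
Trace:
  running=0
  running=7, ix=0, e=7
  running=18, ix=1, e=10
  running=35, ix=2, e=15
  running=45, ix=3, e=7
  running=53, ix=4, e=4

Final answer: 53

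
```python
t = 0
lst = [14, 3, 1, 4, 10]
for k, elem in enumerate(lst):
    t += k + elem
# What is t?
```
Trace:
  t=0
  t=14, k=0, elem=14
  t=18, k=1, elem=3
  t=21, k=2, elem=1
  t=28, k=3, elem=4
  t=42, k=4, elem=10

Final answer: 42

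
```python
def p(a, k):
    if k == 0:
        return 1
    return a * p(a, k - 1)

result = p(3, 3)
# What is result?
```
Call trace:
p(a=3, k=3)
  p(a=3, k=2)
    p(a=3, k=1)
      p(a=3, k=0)
      -> return 1
    -> return 3
  -> return 9
-> return 27

Final answer: 27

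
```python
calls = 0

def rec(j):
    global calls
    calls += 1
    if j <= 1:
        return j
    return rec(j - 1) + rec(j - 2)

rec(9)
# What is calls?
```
Call trace (a repeated sub-call is expanded the first time; later identical calls just restate its return value):
rec(j=9)
  rec(j=8)
    rec(j=7)
      rec(j=6)
        rec(j=5)
          rec(j=4)
            rec(j=3)
              rec(j=2)
                rec(j=1)
                -> return 1
                rec(j=0)
                -> return 0
              -> return 1
              rec(j=1)
              -> return 1
            -> return 2
            rec(j=2) -> return 1  (same call as traced above)
          -> return 3
          rec(j=3) -> return 2  (same call as traced above)
        -> return 5
        rec(j=4) -> return 3  (same call as traced above)
      -> return 8
      rec(j=5) -> return 5  (same call as traced above)
    -> return 13
    rec(j=6) -> return 8  (same call as traced above)
  -> return 21
  rec(j=7) -> return 13  (same call as traced above)
-> return 34

calls is incremented once per call, so count the calls in each subtree. Let C(j) = number of calls made by rec(j).
C(0) = C(1) = 1 (base case, no recursion); C(j) = 1 + C(j - 1) + C(j - 2) otherwise.
C(2) = 1 + C(1) + C(0) = 1 + 1 + 1 = 3
C(3) = 1 + C(2) + C(1) = 1 + 3 + 1 = 5
C(4) = 1 + C(3) + C(2) = 1 + 5 + 3 = 9
C(5) = 1 + C(4) + C(3) = 1 + 9 + 5 = 15
C(6) = 1 + C(5) + C(4) = 1 + 15 + 9 = 25
C(7) = 1 + C(6) + C(5) = 1 + 25 + 15 = 41
C(8) = 1 + C(7) + C(6) = 1 + 41 + 25 = 67
C(9) = 1 + C(8) + C(7) = 1 + 67 + 41 = 109
calls = C(9) = 109

Final answer: 109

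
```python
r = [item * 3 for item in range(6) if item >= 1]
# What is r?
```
Trace:
  item=0
  item=1
  item=2
  item=3
  item=4
  item=5
  r=[3, 6, 9, 12, 15]

Final answer: [3, 6, 9, 12, 15]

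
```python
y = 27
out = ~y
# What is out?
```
Trace:
  y=27
  y=27, out=-28

Final answer: -28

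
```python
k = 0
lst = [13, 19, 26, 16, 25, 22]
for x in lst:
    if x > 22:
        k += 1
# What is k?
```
Trace:
  k=0
  k=0, x=13
  k=0, x=19
  k=1, x=26
  k=1, x=16
  k=2, x=25
  k=2, x=22

Final answer: 2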